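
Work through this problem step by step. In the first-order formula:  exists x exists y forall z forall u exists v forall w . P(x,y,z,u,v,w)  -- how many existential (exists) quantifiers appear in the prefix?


Quantifier prefix: exists x exists y forall z forall u exists v forall w
Mark each quantifier type:
  E E U U E U
Universal count = 3, Existential count = 3
Asked for existential (exists) quantifiers: 3

3


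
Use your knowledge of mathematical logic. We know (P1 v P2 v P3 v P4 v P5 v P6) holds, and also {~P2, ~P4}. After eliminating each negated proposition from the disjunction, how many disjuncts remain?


Original disjuncts (6): P1, P2, P3, P4, P5, P6
Negated (eliminate): ~P2, ~P4
Remaining disjuncts: P1, P3, P5, P6
Count = 6 - 2 = 4

4


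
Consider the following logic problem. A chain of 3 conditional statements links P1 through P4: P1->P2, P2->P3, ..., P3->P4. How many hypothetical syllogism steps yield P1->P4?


With 3 implications in a chain connecting 4 propositions:
P1->P2, P2->P3, ..., P3->P4
Steps needed = (number of implications) - 1 = 3 - 1 = 2

2


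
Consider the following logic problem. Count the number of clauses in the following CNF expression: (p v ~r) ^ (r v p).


A CNF formula is a conjunction of clauses.
Clauses are separated by ^.
Counting the conjuncts: 2 clauses.

2


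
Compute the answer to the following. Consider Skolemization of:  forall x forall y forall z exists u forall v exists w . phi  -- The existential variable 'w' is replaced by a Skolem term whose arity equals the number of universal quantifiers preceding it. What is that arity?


Quantifier prefix: forall x forall y forall z exists u forall v exists w
'w' is existentially quantified at position 6.
Universal variables preceding it: x, y, z, v
Skolem function arity = 4

4


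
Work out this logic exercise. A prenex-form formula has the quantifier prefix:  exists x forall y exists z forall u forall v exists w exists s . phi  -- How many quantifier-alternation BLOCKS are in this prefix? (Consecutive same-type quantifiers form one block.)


Quantifier-type sequence: E A E A A E E  (A=forall, E=exists)
Group into maximal same-type runs:
  Ex1 | Ax1 | Ex1 | Ax2 | Ex2
Number of blocks = 5

5


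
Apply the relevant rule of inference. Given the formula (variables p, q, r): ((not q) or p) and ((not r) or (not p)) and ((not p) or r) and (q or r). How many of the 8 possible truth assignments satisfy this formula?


Evaluate all 8 assignments for p, q, r:
p=0, q=0, r=0: 0
p=0, q=0, r=1: 1
p=0, q=1, r=0: 0
p=0, q=1, r=1: 0
p=1, q=0, r=0: 0
p=1, q=0, r=1: 0
p=1, q=1, r=0: 0
p=1, q=1, r=1: 0
Satisfying count = 1

1


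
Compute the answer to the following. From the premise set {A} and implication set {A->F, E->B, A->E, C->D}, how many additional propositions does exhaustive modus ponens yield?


Initial facts: {A}
Apply modus ponens to closure:
  A and A->F  =>  F
  A and A->E  =>  E
  E and E->B  =>  B
Final known: {A, B, E, F}
New propositions: {B, E, F}
Count = 3

3


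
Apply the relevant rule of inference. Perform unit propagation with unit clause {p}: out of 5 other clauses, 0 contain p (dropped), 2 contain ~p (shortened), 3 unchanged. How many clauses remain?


Satisfied (removed): 0
Shortened (remain): 2
Unchanged (remain): 3
Remaining = 2 + 3 = 5

5


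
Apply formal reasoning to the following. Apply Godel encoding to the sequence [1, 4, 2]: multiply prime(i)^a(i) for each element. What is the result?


Encode each element as an exponent of the corresponding prime:
  2^1 = 2
  3^4 = 81
  5^2 = 25
Product = 2 * 81 * 25 = 4050

4050


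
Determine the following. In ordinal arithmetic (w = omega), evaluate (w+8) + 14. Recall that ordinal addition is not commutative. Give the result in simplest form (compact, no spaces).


Compute (w+8) + 14.
Ordinal + is associative but NOT commutative; for finite n>0, n + w = w but w + n stays w+n.
By associativity: (w+8) + 14 = w + (8+14) = w+22.
Result = w+22

w+22


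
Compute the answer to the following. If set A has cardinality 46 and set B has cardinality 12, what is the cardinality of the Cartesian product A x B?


The Cartesian product A x B contains all ordered pairs (a, b).
|A x B| = |A| * |B| = 46 * 12 = 552

552


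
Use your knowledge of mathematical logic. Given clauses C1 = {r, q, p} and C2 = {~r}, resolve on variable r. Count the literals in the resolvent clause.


Remove r from C1 and ~r from C2.
C1 remainder: {q, p}
C2 remainder: {}
Union (resolvent): {p, q}
Resolvent has 2 literal(s).

2


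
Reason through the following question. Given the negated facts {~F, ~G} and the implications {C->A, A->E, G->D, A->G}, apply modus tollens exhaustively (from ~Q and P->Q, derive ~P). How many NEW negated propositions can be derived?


Initial negated facts: {~F, ~G}
Apply modus tollens to closure:
  ~G and A->G  =>  ~A
  ~A and C->A  =>  ~C
Final negated: {~A, ~C, ~F, ~G}
New negations: {~A, ~C}
Count = 2

2


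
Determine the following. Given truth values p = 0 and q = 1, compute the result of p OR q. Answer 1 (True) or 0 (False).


p = 0, q = 1
Operation: p OR q
Evaluate: 0 OR 1 = 1

1


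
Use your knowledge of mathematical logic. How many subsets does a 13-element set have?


The power set of a set with n elements has 2^n elements.
|P(S)| = 2^13 = 8192

8192


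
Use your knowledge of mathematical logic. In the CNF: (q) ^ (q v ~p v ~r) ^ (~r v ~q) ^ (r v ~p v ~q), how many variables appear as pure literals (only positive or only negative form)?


Check each variable for pure literal status:
p: pure negative
q: mixed (not pure)
r: mixed (not pure)
Pure literal count = 1

1


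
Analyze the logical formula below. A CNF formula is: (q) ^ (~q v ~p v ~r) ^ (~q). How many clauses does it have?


A CNF formula is a conjunction of clauses.
Clauses are separated by ^.
Counting the conjuncts: 3 clauses.

3


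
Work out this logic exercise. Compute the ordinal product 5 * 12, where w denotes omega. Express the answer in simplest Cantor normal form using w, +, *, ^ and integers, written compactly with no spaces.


Compute 5 * 12.
Ordinal * is associative and left-distributive over +, but NOT commutative; for finite n>1, n*w = w but w*n stays w*n.
Both finite; ordinal * agrees with natural *: 5 * 12 = 60.
Result = 60

60


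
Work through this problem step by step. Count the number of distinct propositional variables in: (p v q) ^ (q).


Identify each variable that appears in the formula.
Variables found: p, q
Count = 2

2


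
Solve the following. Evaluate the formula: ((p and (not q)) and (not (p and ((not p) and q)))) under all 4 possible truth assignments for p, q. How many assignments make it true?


Check all 4 assignments:
p=0, q=0: 0
p=0, q=1: 0
p=1, q=0: 1
p=1, q=1: 0
Count of True = 1

1


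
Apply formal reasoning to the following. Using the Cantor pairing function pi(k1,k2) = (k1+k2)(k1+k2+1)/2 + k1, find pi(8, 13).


k1 + k2 = 21
(k1+k2)(k1+k2+1)/2 = 21 * 22 / 2 = 231
pi = 231 + 8 = 239

239


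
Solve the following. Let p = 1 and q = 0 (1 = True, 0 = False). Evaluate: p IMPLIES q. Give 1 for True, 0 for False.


p = 1, q = 0
Operation: p IMPLIES q
Evaluate: 1 IMPLIES 0 = 0

0


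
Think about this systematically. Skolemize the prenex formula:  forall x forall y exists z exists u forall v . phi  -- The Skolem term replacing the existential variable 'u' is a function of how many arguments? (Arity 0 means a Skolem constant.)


Quantifier prefix: forall x forall y exists z exists u forall v
'u' is existentially quantified at position 4.
Universal variables preceding it: x, y
Skolem function arity = 2

2


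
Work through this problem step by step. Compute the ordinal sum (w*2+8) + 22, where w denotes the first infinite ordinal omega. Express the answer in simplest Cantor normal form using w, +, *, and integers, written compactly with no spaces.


Compute (w*2+8) + 22.
Ordinal + is associative but NOT commutative; for finite n>0, n + w = w but w + n stays w+n.
By associativity: (w*2+8) + 22 = w*2 + (8+22) = w*2+30.
Result = w*2+30

w*2+30


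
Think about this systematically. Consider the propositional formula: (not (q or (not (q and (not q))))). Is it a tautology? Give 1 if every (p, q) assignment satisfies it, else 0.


Check all 4 assignments:
p=0, q=0: 0
p=0, q=1: 0
p=1, q=0: 0
p=1, q=1: 0
Satisfying count = 0/4.
Tautology iff count = 4: no.

0


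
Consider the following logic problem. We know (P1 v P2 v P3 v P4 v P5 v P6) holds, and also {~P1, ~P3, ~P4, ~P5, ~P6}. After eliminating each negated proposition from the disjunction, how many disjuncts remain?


Original disjuncts (6): P1, P2, P3, P4, P5, P6
Negated (eliminate): ~P1, ~P3, ~P4, ~P5, ~P6
Remaining disjuncts: P2
Count = 6 - 5 = 1

1


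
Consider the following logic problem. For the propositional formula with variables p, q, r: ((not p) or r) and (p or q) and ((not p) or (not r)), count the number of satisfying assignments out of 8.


Evaluate all 8 assignments for p, q, r:
p=0, q=0, r=0: 0
p=0, q=0, r=1: 0
p=0, q=1, r=0: 1
p=0, q=1, r=1: 1
p=1, q=0, r=0: 0
p=1, q=0, r=1: 0
p=1, q=1, r=0: 0
p=1, q=1, r=1: 0
Satisfying count = 2

2


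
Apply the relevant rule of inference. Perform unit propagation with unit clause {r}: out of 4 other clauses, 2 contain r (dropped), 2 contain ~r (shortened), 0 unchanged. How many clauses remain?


Satisfied (removed): 2
Shortened (remain): 2
Unchanged (remain): 0
Remaining = 2 + 0 = 2

2


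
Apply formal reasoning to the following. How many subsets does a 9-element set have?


The power set of a set with n elements has 2^n elements.
|P(S)| = 2^9 = 512

512


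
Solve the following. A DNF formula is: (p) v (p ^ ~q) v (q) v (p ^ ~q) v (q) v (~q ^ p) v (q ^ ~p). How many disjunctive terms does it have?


A DNF formula is a disjunction of terms (conjunctions).
Terms are separated by v.
Counting the disjuncts: 7 terms.

7


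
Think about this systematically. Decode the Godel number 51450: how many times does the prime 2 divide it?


Factorize 51450 by dividing by 2 repeatedly.
Division steps: 2 divides 51450 exactly 1 time(s).
Exponent of 2 = 1

1


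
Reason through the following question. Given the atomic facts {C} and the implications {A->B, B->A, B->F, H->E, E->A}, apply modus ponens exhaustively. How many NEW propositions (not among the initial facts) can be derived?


Initial facts: {C}
Apply modus ponens to closure:
  (no implication fires)
Final known: {C}
New propositions: {(none)}
Count = 0

0


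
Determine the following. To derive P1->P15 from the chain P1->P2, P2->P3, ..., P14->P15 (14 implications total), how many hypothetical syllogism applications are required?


With 14 implications in a chain connecting 15 propositions:
P1->P2, P2->P3, ..., P14->P15
Steps needed = (number of implications) - 1 = 14 - 1 = 13

13


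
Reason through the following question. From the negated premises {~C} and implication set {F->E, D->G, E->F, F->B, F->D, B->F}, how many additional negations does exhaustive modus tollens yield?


Initial negated facts: {~C}
Apply modus tollens to closure:
  (no implication fires)
Final negated: {~C}
New negations: {(none)}
Count = 0

0


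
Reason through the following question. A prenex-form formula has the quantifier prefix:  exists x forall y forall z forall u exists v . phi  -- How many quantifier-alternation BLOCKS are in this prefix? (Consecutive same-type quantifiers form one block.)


Quantifier-type sequence: E A A A E  (A=forall, E=exists)
Group into maximal same-type runs:
  Ex1 | Ax3 | Ex1
Number of blocks = 3

3


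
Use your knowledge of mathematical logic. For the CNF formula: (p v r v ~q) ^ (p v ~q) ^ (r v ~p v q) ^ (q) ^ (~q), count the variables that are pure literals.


Check each variable for pure literal status:
p: mixed (not pure)
q: mixed (not pure)
r: pure positive
Pure literal count = 1

1


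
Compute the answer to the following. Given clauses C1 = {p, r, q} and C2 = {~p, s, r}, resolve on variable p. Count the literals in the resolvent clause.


Remove p from C1 and ~p from C2.
C1 remainder: {r, q}
C2 remainder: {s, r}
Union (resolvent): {q, r, s}
Resolvent has 3 literal(s).

3


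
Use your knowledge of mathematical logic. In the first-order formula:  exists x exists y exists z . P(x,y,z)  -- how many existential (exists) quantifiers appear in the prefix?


Quantifier prefix: exists x exists y exists z
Mark each quantifier type:
  E E E
Universal count = 0, Existential count = 3
Asked for existential (exists) quantifiers: 3

3


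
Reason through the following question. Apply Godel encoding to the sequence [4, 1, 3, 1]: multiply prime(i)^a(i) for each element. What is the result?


Encode each element as an exponent of the corresponding prime:
  2^4 = 16
  3^1 = 3
  5^3 = 125
  7^1 = 7
Product = 16 * 3 * 125 * 7 = 42000

42000


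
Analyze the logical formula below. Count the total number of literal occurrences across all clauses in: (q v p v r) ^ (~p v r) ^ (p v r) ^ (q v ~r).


Counting literals in each clause:
Clause 1: 3 literal(s)
Clause 2: 2 literal(s)
Clause 3: 2 literal(s)
Clause 4: 2 literal(s)
Total = 9

9


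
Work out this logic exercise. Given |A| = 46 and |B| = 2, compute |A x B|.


The Cartesian product A x B contains all ordered pairs (a, b).
|A x B| = |A| * |B| = 46 * 2 = 92

92


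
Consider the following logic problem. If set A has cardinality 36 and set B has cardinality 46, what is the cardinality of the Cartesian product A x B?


The Cartesian product A x B contains all ordered pairs (a, b).
|A x B| = |A| * |B| = 36 * 46 = 1656

1656


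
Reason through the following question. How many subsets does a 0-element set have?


The power set of a set with n elements has 2^n elements.
|P(S)| = 2^0 = 1

1


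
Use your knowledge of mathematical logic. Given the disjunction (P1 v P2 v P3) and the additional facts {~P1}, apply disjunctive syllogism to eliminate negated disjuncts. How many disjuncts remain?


Original disjuncts (3): P1, P2, P3
Negated (eliminate): ~P1
Remaining disjuncts: P2, P3
Count = 3 - 1 = 2

2


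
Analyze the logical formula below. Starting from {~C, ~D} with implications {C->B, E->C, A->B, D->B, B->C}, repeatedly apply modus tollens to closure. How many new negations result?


Initial negated facts: {~C, ~D}
Apply modus tollens to closure:
  ~C and E->C  =>  ~E
  ~C and B->C  =>  ~B
  ~B and A->B  =>  ~A
Final negated: {~A, ~B, ~C, ~D, ~E}
New negations: {~A, ~B, ~E}
Count = 3

3


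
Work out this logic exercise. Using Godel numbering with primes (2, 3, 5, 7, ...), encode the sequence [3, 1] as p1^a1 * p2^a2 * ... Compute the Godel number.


Encode each element as an exponent of the corresponding prime:
  2^3 = 8
  3^1 = 3
Product = 8 * 3 = 24

24


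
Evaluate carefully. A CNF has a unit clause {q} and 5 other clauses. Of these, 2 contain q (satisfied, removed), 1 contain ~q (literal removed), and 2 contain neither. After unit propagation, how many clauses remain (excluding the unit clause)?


Satisfied (removed): 2
Shortened (remain): 1
Unchanged (remain): 2
Remaining = 1 + 2 = 3

3


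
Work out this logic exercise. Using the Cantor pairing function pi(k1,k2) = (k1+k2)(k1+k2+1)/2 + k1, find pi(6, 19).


k1 + k2 = 25
(k1+k2)(k1+k2+1)/2 = 25 * 26 / 2 = 325
pi = 325 + 6 = 331

331


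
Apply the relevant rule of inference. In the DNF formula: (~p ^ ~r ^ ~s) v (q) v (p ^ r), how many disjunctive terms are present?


A DNF formula is a disjunction of terms (conjunctions).
Terms are separated by v.
Counting the disjuncts: 3 terms.

3


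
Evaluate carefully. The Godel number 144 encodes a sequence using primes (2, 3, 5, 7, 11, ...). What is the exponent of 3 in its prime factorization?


Factorize 144 by dividing by 3 repeatedly.
Division steps: 3 divides 144 exactly 2 time(s).
Exponent of 3 = 2

2


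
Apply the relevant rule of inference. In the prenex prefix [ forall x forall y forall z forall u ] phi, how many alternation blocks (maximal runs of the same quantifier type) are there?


Quantifier-type sequence: A A A A  (A=forall, E=exists)
Group into maximal same-type runs:
  Ax4
Number of blocks = 1

1


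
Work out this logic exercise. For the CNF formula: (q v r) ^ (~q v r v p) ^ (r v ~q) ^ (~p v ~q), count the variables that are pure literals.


Check each variable for pure literal status:
p: mixed (not pure)
q: mixed (not pure)
r: pure positive
Pure literal count = 1

1


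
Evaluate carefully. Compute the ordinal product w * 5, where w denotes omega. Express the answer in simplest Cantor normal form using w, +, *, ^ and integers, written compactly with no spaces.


Compute w * 5.
Ordinal * is associative and left-distributive over +, but NOT commutative; for finite n>1, n*w = w but w*n stays w*n.
w * 5 means 5 copies of w concatenated: w*5.
Result = w*5

w*5


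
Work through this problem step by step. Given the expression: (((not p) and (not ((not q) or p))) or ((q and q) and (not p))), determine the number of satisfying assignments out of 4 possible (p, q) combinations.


Check all 4 assignments:
p=0, q=0: 0
p=0, q=1: 1
p=1, q=0: 0
p=1, q=1: 0
Count of True = 1

1


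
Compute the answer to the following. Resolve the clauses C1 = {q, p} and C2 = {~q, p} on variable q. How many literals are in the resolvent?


Remove q from C1 and ~q from C2.
C1 remainder: {p}
C2 remainder: {p}
Union (resolvent): {p}
Resolvent has 1 literal(s).

1


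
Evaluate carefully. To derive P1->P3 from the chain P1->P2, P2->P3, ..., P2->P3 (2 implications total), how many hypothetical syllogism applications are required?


With 2 implications in a chain connecting 3 propositions:
P1->P2, P2->P3, ..., P2->P3
Steps needed = (number of implications) - 1 = 2 - 1 = 1

1


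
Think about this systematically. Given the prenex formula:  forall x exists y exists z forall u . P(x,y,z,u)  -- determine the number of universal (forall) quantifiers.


Quantifier prefix: forall x exists y exists z forall u
Mark each quantifier type:
  U E E U
Universal count = 2, Existential count = 2
Asked for universal (forall) quantifiers: 2

2


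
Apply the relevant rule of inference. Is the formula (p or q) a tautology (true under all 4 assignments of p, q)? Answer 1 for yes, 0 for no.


Check all 4 assignments:
p=0, q=0: 0
p=0, q=1: 1
p=1, q=0: 1
p=1, q=1: 1
Satisfying count = 3/4.
Tautology iff count = 4: no.

0


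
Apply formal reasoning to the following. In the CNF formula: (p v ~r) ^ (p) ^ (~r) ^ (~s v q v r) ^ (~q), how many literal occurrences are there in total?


Counting literals in each clause:
Clause 1: 2 literal(s)
Clause 2: 1 literal(s)
Clause 3: 1 literal(s)
Clause 4: 3 literal(s)
Clause 5: 1 literal(s)
Total = 8

8


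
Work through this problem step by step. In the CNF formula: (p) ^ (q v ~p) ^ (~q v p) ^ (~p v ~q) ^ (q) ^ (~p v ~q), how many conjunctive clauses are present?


A CNF formula is a conjunction of clauses.
Clauses are separated by ^.
Counting the conjuncts: 6 clauses.

6


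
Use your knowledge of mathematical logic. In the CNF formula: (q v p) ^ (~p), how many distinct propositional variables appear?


Identify each variable that appears in the formula.
Variables found: p, q
Count = 2

2


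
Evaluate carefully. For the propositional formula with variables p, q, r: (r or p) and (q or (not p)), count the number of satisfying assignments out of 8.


Evaluate all 8 assignments for p, q, r:
p=0, q=0, r=0: 0
p=0, q=0, r=1: 1
p=0, q=1, r=0: 0
p=0, q=1, r=1: 1
p=1, q=0, r=0: 0
p=1, q=0, r=1: 0
p=1, q=1, r=0: 1
p=1, q=1, r=1: 1
Satisfying count = 4

4


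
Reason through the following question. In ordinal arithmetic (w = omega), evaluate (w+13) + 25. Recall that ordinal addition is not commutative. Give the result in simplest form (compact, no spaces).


Compute (w+13) + 25.
Ordinal + is associative but NOT commutative; for finite n>0, n + w = w but w + n stays w+n.
By associativity: (w+13) + 25 = w + (13+25) = w+38.
Result = w+38

w+38


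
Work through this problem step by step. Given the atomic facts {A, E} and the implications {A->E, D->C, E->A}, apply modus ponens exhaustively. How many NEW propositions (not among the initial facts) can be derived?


Initial facts: {A, E}
Apply modus ponens to closure:
  (no implication fires)
Final known: {A, E}
New propositions: {(none)}
Count = 0

0


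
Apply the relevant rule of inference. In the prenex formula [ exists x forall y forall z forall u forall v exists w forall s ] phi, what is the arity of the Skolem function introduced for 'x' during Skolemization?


Quantifier prefix: exists x forall y forall z forall u forall v exists w forall s
'x' is existentially quantified at position 1.
No universal quantifiers precede it.
Skolem function arity = 0 (a Skolem constant)

0


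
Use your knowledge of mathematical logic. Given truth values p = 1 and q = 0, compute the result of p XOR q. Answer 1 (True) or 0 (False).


p = 1, q = 0
Operation: p XOR q
Evaluate: 1 XOR 0 = 1

1


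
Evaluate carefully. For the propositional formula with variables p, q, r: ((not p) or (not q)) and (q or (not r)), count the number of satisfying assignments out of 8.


Evaluate all 8 assignments for p, q, r:
p=0, q=0, r=0: 1
p=0, q=0, r=1: 0
p=0, q=1, r=0: 1
p=0, q=1, r=1: 1
p=1, q=0, r=0: 1
p=1, q=0, r=1: 0
p=1, q=1, r=0: 0
p=1, q=1, r=1: 0
Satisfying count = 4

4


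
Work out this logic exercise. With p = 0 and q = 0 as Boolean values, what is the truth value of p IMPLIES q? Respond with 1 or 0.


p = 0, q = 0
Operation: p IMPLIES q
Evaluate: 0 IMPLIES 0 = 1

1


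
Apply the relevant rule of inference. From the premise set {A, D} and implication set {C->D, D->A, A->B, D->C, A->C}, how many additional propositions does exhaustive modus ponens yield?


Initial facts: {A, D}
Apply modus ponens to closure:
  A and A->B  =>  B
  D and D->C  =>  C
Final known: {A, B, C, D}
New propositions: {B, C}
Count = 2

2


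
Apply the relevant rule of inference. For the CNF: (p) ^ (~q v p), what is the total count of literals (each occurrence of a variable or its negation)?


Counting literals in each clause:
Clause 1: 1 literal(s)
Clause 2: 2 literal(s)
Total = 3

3


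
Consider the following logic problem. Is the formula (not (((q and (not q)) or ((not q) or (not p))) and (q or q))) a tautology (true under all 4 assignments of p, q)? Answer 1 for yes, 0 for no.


Check all 4 assignments:
p=0, q=0: 1
p=0, q=1: 0
p=1, q=0: 1
p=1, q=1: 1
Satisfying count = 3/4.
Tautology iff count = 4: no.

0


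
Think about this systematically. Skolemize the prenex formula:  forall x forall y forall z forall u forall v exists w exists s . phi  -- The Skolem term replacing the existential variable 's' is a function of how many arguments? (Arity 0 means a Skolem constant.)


Quantifier prefix: forall x forall y forall z forall u forall v exists w exists s
's' is existentially quantified at position 7.
Universal variables preceding it: x, y, z, u, v
Skolem function arity = 5

5


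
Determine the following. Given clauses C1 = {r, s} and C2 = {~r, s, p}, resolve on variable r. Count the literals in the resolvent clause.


Remove r from C1 and ~r from C2.
C1 remainder: {s}
C2 remainder: {s, p}
Union (resolvent): {p, s}
Resolvent has 2 literal(s).

2


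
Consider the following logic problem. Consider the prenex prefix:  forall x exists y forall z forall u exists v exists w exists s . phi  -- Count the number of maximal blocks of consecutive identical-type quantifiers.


Quantifier-type sequence: A E A A E E E  (A=forall, E=exists)
Group into maximal same-type runs:
  Ax1 | Ex1 | Ax2 | Ex3
Number of blocks = 4

4


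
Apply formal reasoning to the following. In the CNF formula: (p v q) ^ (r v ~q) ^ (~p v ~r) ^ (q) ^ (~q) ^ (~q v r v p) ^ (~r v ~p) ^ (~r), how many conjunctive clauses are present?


A CNF formula is a conjunction of clauses.
Clauses are separated by ^.
Counting the conjuncts: 8 clauses.

8


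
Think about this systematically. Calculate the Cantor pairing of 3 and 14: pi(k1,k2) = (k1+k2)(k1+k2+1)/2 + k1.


k1 + k2 = 17
(k1+k2)(k1+k2+1)/2 = 17 * 18 / 2 = 153
pi = 153 + 3 = 156

156


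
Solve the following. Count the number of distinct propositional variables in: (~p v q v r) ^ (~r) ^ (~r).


Identify each variable that appears in the formula.
Variables found: p, q, r
Count = 3

3


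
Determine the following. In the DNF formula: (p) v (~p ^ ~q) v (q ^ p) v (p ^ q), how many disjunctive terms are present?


A DNF formula is a disjunction of terms (conjunctions).
Terms are separated by v.
Counting the disjuncts: 4 terms.

4


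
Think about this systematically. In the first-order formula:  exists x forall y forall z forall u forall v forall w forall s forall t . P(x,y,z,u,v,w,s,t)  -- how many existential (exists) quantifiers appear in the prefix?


Quantifier prefix: exists x forall y forall z forall u forall v forall w forall s forall t
Mark each quantifier type:
  E U U U U U U U
Universal count = 7, Existential count = 1
Asked for existential (exists) quantifiers: 1

1


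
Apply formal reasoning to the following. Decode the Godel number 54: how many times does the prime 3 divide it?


Factorize 54 by dividing by 3 repeatedly.
Division steps: 3 divides 54 exactly 3 time(s).
Exponent of 3 = 3

3


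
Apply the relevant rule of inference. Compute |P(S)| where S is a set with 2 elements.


The power set of a set with n elements has 2^n elements.
|P(S)| = 2^2 = 4

4


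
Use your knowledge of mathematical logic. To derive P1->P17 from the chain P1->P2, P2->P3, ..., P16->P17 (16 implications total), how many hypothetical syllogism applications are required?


With 16 implications in a chain connecting 17 propositions:
P1->P2, P2->P3, ..., P16->P17
Steps needed = (number of implications) - 1 = 16 - 1 = 15

15


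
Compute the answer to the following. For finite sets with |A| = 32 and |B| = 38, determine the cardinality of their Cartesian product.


The Cartesian product A x B contains all ordered pairs (a, b).
|A x B| = |A| * |B| = 32 * 38 = 1216

1216


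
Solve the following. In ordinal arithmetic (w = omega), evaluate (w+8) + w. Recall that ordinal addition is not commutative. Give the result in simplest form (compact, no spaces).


Compute (w+8) + w.
Ordinal + is associative but NOT commutative; for finite n>0, n + w = w but w + n stays w+n.
(w+8) + w = w + (8+w) = w + w = w*2 (the finite tail 8 is absorbed by the right w).
Result = w*2

w*2


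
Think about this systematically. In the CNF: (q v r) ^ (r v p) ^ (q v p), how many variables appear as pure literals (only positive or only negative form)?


Check each variable for pure literal status:
p: pure positive
q: pure positive
r: pure positive
Pure literal count = 3

3


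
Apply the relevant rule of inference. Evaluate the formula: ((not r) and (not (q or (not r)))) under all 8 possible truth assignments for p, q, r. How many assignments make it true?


Check all 8 assignments:
p=0, q=0, r=0: 0
p=0, q=0, r=1: 0
p=0, q=1, r=0: 0
p=0, q=1, r=1: 0
p=1, q=0, r=0: 0
p=1, q=0, r=1: 0
p=1, q=1, r=0: 0
p=1, q=1, r=1: 0
Count of True = 0

0


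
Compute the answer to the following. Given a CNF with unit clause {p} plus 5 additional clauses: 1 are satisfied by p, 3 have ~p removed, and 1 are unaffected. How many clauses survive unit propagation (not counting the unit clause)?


Satisfied (removed): 1
Shortened (remain): 3
Unchanged (remain): 1
Remaining = 3 + 1 = 4

4


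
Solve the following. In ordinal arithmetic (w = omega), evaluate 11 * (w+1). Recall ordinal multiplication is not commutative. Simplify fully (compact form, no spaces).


Compute 11 * (w+1).
Ordinal * is associative and left-distributive over +, but NOT commutative; for finite n>1, n*w = w but w*n stays w*n.
By left-distributivity: 11 * (w+1) = 11*w + 11*1 = w + 11 = w+11.
Result = w+11

w+11


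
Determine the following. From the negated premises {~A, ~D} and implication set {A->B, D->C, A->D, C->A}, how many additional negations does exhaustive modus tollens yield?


Initial negated facts: {~A, ~D}
Apply modus tollens to closure:
  ~A and C->A  =>  ~C
Final negated: {~A, ~C, ~D}
New negations: {~C}
Count = 1

1


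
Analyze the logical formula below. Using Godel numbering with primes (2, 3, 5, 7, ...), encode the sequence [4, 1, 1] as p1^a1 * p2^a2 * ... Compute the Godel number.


Encode each element as an exponent of the corresponding prime:
  2^4 = 16
  3^1 = 3
  5^1 = 5
Product = 16 * 3 * 5 = 240

240


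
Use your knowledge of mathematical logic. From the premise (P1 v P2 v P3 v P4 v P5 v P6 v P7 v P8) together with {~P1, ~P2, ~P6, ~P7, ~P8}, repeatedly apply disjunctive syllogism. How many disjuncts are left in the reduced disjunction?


Original disjuncts (8): P1, P2, P3, P4, P5, P6, P7, P8
Negated (eliminate): ~P1, ~P2, ~P6, ~P7, ~P8
Remaining disjuncts: P3, P4, P5
Count = 8 - 5 = 3

3


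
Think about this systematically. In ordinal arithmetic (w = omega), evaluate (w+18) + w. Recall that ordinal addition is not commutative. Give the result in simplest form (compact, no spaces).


Compute (w+18) + w.
Ordinal + is associative but NOT commutative; for finite n>0, n + w = w but w + n stays w+n.
(w+18) + w = w + (18+w) = w + w = w*2 (the finite tail 18 is absorbed by the right w).
Result = w*2

w*2


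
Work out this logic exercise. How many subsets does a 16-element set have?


The power set of a set with n elements has 2^n elements.
|P(S)| = 2^16 = 65536

65536


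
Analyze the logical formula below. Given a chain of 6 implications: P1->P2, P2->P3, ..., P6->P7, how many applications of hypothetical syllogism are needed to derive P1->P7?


With 6 implications in a chain connecting 7 propositions:
P1->P2, P2->P3, ..., P6->P7
Steps needed = (number of implications) - 1 = 6 - 1 = 5

5


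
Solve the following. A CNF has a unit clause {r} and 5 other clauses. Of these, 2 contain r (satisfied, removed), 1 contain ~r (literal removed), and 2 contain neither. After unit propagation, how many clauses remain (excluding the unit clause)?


Satisfied (removed): 2
Shortened (remain): 1
Unchanged (remain): 2
Remaining = 1 + 2 = 3

3


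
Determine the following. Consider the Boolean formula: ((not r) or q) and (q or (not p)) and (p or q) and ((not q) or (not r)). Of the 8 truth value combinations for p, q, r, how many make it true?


Evaluate all 8 assignments for p, q, r:
p=0, q=0, r=0: 0
p=0, q=0, r=1: 0
p=0, q=1, r=0: 1
p=0, q=1, r=1: 0
p=1, q=0, r=0: 0
p=1, q=0, r=1: 0
p=1, q=1, r=0: 1
p=1, q=1, r=1: 0
Satisfying count = 2

2


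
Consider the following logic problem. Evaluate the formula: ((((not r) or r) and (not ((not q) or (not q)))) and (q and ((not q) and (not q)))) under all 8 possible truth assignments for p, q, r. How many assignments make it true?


Check all 8 assignments:
p=0, q=0, r=0: 0
p=0, q=0, r=1: 0
p=0, q=1, r=0: 0
p=0, q=1, r=1: 0
p=1, q=0, r=0: 0
p=1, q=0, r=1: 0
p=1, q=1, r=0: 0
p=1, q=1, r=1: 0
Count of True = 0

0


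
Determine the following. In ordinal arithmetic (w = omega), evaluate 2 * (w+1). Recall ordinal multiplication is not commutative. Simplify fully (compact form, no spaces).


Compute 2 * (w+1).
Ordinal * is associative and left-distributive over +, but NOT commutative; for finite n>1, n*w = w but w*n stays w*n.
By left-distributivity: 2 * (w+1) = 2*w + 2*1 = w + 2 = w+2.
Result = w+2

w+2


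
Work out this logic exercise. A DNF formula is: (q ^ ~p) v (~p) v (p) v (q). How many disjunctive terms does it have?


A DNF formula is a disjunction of terms (conjunctions).
Terms are separated by v.
Counting the disjuncts: 4 terms.

4


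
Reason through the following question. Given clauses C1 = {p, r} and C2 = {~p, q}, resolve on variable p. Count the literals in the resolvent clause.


Remove p from C1 and ~p from C2.
C1 remainder: {r}
C2 remainder: {q}
Union (resolvent): {q, r}
Resolvent has 2 literal(s).

2


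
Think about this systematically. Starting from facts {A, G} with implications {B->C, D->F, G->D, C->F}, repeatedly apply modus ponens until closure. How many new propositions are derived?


Initial facts: {A, G}
Apply modus ponens to closure:
  G and G->D  =>  D
  D and D->F  =>  F
Final known: {A, D, F, G}
New propositions: {D, F}
Count = 2

2


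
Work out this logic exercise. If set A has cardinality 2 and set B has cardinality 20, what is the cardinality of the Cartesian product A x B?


The Cartesian product A x B contains all ordered pairs (a, b).
|A x B| = |A| * |B| = 2 * 20 = 40

40


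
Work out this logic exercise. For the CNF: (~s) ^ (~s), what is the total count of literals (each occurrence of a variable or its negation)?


Counting literals in each clause:
Clause 1: 1 literal(s)
Clause 2: 1 literal(s)
Total = 2

2


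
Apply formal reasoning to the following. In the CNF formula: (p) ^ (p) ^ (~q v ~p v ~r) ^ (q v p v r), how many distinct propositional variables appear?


Identify each variable that appears in the formula.
Variables found: p, q, r
Count = 3

3


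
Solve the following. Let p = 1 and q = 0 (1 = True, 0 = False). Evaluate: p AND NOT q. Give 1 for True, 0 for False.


p = 1, q = 0
Operation: p AND NOT q
Evaluate: 1 AND NOT 0 = 1

1


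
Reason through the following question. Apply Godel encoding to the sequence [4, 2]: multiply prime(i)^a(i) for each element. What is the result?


Encode each element as an exponent of the corresponding prime:
  2^4 = 16
  3^2 = 9
Product = 16 * 9 = 144

144


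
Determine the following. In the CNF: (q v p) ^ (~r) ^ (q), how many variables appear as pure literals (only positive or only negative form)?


Check each variable for pure literal status:
p: pure positive
q: pure positive
r: pure negative
Pure literal count = 3

3


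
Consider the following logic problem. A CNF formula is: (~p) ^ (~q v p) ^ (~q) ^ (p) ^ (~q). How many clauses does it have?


A CNF formula is a conjunction of clauses.
Clauses are separated by ^.
Counting the conjuncts: 5 clauses.

5


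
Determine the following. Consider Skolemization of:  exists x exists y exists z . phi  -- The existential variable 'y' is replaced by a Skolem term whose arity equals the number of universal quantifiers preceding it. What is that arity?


Quantifier prefix: exists x exists y exists z
'y' is existentially quantified at position 2.
No universal quantifiers precede it.
Skolem function arity = 0 (a Skolem constant)

0


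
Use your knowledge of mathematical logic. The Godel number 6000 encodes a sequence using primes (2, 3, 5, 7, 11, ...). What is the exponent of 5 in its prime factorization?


Factorize 6000 by dividing by 5 repeatedly.
Division steps: 5 divides 6000 exactly 3 time(s).
Exponent of 5 = 3

3


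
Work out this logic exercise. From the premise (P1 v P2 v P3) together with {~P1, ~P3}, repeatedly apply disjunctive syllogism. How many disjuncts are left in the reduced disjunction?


Original disjuncts (3): P1, P2, P3
Negated (eliminate): ~P1, ~P3
Remaining disjuncts: P2
Count = 3 - 2 = 1

1


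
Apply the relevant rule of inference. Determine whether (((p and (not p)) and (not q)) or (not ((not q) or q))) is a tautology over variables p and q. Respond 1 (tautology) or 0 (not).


Check all 4 assignments:
p=0, q=0: 0
p=0, q=1: 0
p=1, q=0: 0
p=1, q=1: 0
Satisfying count = 0/4.
Tautology iff count = 4: no.

0


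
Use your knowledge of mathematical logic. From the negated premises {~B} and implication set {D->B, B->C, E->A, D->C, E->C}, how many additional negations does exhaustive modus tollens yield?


Initial negated facts: {~B}
Apply modus tollens to closure:
  ~B and D->B  =>  ~D
Final negated: {~B, ~D}
New negations: {~D}
Count = 1

1


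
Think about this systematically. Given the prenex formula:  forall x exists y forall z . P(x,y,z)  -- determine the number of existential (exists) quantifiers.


Quantifier prefix: forall x exists y forall z
Mark each quantifier type:
  U E U
Universal count = 2, Existential count = 1
Asked for existential (exists) quantifiers: 1

1


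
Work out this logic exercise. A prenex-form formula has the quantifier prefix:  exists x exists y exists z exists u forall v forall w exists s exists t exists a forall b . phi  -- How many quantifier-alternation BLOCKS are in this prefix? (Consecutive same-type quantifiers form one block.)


Quantifier-type sequence: E E E E A A E E E A  (A=forall, E=exists)
Group into maximal same-type runs:
  Ex4 | Ax2 | Ex3 | Ax1
Number of blocks = 4

4


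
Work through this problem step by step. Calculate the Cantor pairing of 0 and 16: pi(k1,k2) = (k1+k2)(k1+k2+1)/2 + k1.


k1 + k2 = 16
(k1+k2)(k1+k2+1)/2 = 16 * 17 / 2 = 136
pi = 136 + 0 = 136

136


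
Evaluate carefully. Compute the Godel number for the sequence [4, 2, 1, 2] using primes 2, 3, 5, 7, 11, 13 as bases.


Encode each element as an exponent of the corresponding prime:
  2^4 = 16
  3^2 = 9
  5^1 = 5
  7^2 = 49
Product = 16 * 9 * 5 * 49 = 35280

35280


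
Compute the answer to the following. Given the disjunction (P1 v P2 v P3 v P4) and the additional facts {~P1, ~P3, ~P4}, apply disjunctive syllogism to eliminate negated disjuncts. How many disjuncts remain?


Original disjuncts (4): P1, P2, P3, P4
Negated (eliminate): ~P1, ~P3, ~P4
Remaining disjuncts: P2
Count = 4 - 3 = 1

1


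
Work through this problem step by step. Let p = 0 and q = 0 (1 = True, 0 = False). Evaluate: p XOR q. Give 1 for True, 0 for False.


p = 0, q = 0
Operation: p XOR q
Evaluate: 0 XOR 0 = 0

0


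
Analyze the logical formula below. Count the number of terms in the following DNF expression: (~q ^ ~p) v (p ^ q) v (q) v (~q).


A DNF formula is a disjunction of terms (conjunctions).
Terms are separated by v.
Counting the disjuncts: 4 terms.

4


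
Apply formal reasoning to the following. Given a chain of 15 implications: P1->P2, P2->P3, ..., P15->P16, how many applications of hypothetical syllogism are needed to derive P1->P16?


With 15 implications in a chain connecting 16 propositions:
P1->P2, P2->P3, ..., P15->P16
Steps needed = (number of implications) - 1 = 15 - 1 = 14

14


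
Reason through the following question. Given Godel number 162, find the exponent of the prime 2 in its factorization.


Factorize 162 by dividing by 2 repeatedly.
Division steps: 2 divides 162 exactly 1 time(s).
Exponent of 2 = 1

1


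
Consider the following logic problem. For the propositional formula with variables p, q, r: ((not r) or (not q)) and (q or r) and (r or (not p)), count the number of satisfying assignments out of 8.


Evaluate all 8 assignments for p, q, r:
p=0, q=0, r=0: 0
p=0, q=0, r=1: 1
p=0, q=1, r=0: 1
p=0, q=1, r=1: 0
p=1, q=0, r=0: 0
p=1, q=0, r=1: 1
p=1, q=1, r=0: 0
p=1, q=1, r=1: 0
Satisfying count = 3

3


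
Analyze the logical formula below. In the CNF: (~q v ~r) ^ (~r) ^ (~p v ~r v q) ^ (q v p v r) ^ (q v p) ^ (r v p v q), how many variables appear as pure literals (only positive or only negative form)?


Check each variable for pure literal status:
p: mixed (not pure)
q: mixed (not pure)
r: mixed (not pure)
Pure literal count = 0

0


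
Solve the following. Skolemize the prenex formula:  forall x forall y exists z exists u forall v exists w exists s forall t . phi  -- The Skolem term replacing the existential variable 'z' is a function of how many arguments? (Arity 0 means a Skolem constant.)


Quantifier prefix: forall x forall y exists z exists u forall v exists w exists s forall t
'z' is existentially quantified at position 3.
Universal variables preceding it: x, y
Skolem function arity = 2

2


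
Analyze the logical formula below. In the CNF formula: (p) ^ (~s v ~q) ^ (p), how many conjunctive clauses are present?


A CNF formula is a conjunction of clauses.
Clauses are separated by ^.
Counting the conjuncts: 3 clauses.

3
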